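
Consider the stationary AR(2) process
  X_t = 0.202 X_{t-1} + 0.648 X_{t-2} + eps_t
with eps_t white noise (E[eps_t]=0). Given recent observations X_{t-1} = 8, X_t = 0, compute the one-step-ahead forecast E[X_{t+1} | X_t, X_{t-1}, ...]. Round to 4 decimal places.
E[X_{t+1} \mid \mathcal F_t] = 5.1840

For an AR(p) model X_t = c + sum_i phi_i X_{t-i} + eps_t, the
one-step-ahead conditional mean is
  E[X_{t+1} | X_t, ...] = c + sum_i phi_i X_{t+1-i}.
Substitute known values:
  E[X_{t+1} | ...] = (0.202) * (0) + (0.648) * (8)
                   = 5.1840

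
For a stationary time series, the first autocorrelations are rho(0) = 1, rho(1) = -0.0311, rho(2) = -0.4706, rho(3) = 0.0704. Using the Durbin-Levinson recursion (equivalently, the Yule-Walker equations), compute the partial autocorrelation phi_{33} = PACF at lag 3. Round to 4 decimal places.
\phi_{33} = 0.0440

The PACF at lag k is phi_{kk}, the last component of the solution
to the Yule-Walker system G_k phi = r_k where
  (G_k)_{ij} = rho(|i - j|), (r_k)_i = rho(i), i,j = 1..k.
Equivalently, Durbin-Levinson gives phi_{kk} iteratively:
  phi_{11} = rho(1)
  phi_{kk} = [rho(k) - sum_{j=1..k-1} phi_{k-1,j} rho(k-j)]
            / [1 - sum_{j=1..k-1} phi_{k-1,j} rho(j)],
  phi_{k,j} = phi_{k-1,j} - phi_{kk} phi_{k-1,k-j},  j = 1..k-1.
Step k = 1:
  phi_11 = rho(1) = -0.0311.
Step k = 2:
  phi_22 = [rho(2) - phi_11 rho(1)] / [1 - phi_11 rho(1)] = [-0.4706 - (-0.0311)(-0.0311)] / [1 - (-0.0311)(-0.0311)]
         = -0.47156721 / 0.99903279 = -0.472024.
  Update: phi_21 = phi_11 - phi_22 phi_11 = -0.0311 - (-0.472024)(-0.0311) = -0.04578.
Step k = 3:
  phi_33 = [rho(3) - phi_21 rho(2) - phi_22 rho(1)] / [1 - phi_21 rho(1) - phi_22 rho(2)]
    numerator   = 0.0704 - (-0.04578)(-0.4706) - (-0.472024)(-0.0311) = 0.03417602
    denominator = 1 - (-0.04578)(-0.0311) - (-0.472024)(-0.4706) = 0.77644186
  phi_33 = 0.03417602 / 0.77644186 = 0.044.
Therefore phi_{33} = 0.0440.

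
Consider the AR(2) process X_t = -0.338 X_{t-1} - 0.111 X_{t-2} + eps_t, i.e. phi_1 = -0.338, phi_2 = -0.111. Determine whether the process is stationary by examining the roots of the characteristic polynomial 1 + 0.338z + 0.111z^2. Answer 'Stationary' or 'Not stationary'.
\text{Stationary}

The AR(p) characteristic polynomial is P(z) = 1 + 0.338z + 0.111z^2.
Stationarity requires all roots to lie outside the unit circle, i.e. |z| > 1 for every root.
Set 1 + (0.338) z + (0.111) z^2 = 0, i.e. a z^2 + b z + c = 0 with a = 0.111, b = 0.338, c = 1.
Discriminant D = b^2 - 4ac = (0.338)^2 - 4*(0.111)*1 = 0.114244 - (0.444) = -0.329756.
D < 0, so the roots are the complex-conjugate pair z = (-b +/- i sqrt(-D)) / (2a) = -1.5225 +/- 2.5867i.
For a conjugate pair |z|^2 = z * conj(z) = (product of roots) = c/a = 1/(0.111) = 9.009009, so |z| = sqrt(9.009009) = 3.0015 for both roots.
Moduli of all roots: 3.0015, 3.0015.
All moduli strictly greater than 1? Yes.
Verdict: Stationary.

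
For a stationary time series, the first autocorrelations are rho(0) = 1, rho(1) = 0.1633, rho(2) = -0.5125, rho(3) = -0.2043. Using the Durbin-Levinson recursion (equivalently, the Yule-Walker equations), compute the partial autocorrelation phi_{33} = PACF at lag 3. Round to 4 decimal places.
\phi_{33} = 0.0240

The PACF at lag k is phi_{kk}, the last component of the solution
to the Yule-Walker system G_k phi = r_k where
  (G_k)_{ij} = rho(|i - j|), (r_k)_i = rho(i), i,j = 1..k.
Equivalently, Durbin-Levinson gives phi_{kk} iteratively:
  phi_{11} = rho(1)
  phi_{kk} = [rho(k) - sum_{j=1..k-1} phi_{k-1,j} rho(k-j)]
            / [1 - sum_{j=1..k-1} phi_{k-1,j} rho(j)],
  phi_{k,j} = phi_{k-1,j} - phi_{kk} phi_{k-1,k-j},  j = 1..k-1.
Step k = 1:
  phi_11 = rho(1) = 0.1633.
Step k = 2:
  phi_22 = [rho(2) - phi_11 rho(1)] / [1 - phi_11 rho(1)] = [-0.5125 - (0.1633)(0.1633)] / [1 - (0.1633)(0.1633)]
         = -0.53916689 / 0.97333311 = -0.553939.
  Update: phi_21 = phi_11 - phi_22 phi_11 = 0.1633 - (-0.553939)(0.1633) = 0.253758.
Step k = 3:
  phi_33 = [rho(3) - phi_21 rho(2) - phi_22 rho(1)] / [1 - phi_21 rho(1) - phi_22 rho(2)]
    numerator   = -0.2043 - (0.253758)(-0.5125) - (-0.553939)(0.1633) = 0.01620927
    denominator = 1 - (0.253758)(0.1633) - (-0.553939)(-0.5125) = 0.6746677
  phi_33 = 0.01620927 / 0.6746677 = 0.024.
Therefore phi_{33} = 0.0240.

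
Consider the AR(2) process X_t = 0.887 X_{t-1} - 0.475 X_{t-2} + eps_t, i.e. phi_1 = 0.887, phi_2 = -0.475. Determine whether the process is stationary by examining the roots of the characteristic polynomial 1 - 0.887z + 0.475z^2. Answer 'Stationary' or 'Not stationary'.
\text{Stationary}

The AR(p) characteristic polynomial is P(z) = 1 - 0.887z + 0.475z^2.
Stationarity requires all roots to lie outside the unit circle, i.e. |z| > 1 for every root.
Set 1 + (-0.887) z + (0.475) z^2 = 0, i.e. a z^2 + b z + c = 0 with a = 0.475, b = -0.887, c = 1.
Discriminant D = b^2 - 4ac = (-0.887)^2 - 4*(0.475)*1 = 0.786769 - (1.9) = -1.113231.
D < 0, so the roots are the complex-conjugate pair z = (-b +/- i sqrt(-D)) / (2a) = 0.9337 +/- 1.1106i.
For a conjugate pair |z|^2 = z * conj(z) = (product of roots) = c/a = 1/(0.475) = 2.105263, so |z| = sqrt(2.105263) = 1.451 for both roots.
Moduli of all roots: 1.4510, 1.4510.
All moduli strictly greater than 1? Yes.
Verdict: Stationary.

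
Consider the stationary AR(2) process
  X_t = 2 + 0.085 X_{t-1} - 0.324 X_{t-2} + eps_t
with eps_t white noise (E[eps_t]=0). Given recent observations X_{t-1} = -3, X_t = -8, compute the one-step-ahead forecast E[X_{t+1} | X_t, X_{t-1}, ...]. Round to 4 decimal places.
E[X_{t+1} \mid \mathcal F_t] = 2.2920

For an AR(p) model X_t = c + sum_i phi_i X_{t-i} + eps_t, the
one-step-ahead conditional mean is
  E[X_{t+1} | X_t, ...] = c + sum_i phi_i X_{t+1-i}.
Substitute known values:
  E[X_{t+1} | ...] = 2 + (0.085) * (-8) + (-0.324) * (-3)
                   = 2.2920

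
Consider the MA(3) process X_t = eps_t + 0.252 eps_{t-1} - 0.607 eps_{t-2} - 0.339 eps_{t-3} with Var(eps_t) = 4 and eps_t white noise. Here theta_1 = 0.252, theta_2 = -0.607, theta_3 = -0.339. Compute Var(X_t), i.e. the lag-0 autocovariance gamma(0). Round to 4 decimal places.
\gamma(0) = 6.1875

For an MA(q) process X_t = eps_t + sum_i theta_i eps_{t-i} with
Var(eps_t) = sigma^2, the variance is
  gamma(0) = sigma^2 * (1 + sum_i theta_i^2).
  sum_i theta_i^2 = (0.252)^2 + (-0.607)^2 + (-0.339)^2 = 0.063504 + 0.368449 + 0.114921 = 0.546874.
  gamma(0) = 4 * (1 + 0.546874) = 4 * 1.546874 = 6.187496, which rounds to 6.1875.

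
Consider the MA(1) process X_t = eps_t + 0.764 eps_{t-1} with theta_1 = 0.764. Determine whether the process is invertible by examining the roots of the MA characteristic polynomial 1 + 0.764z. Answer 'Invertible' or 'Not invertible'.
\text{Invertible}

The MA(q) characteristic polynomial is P(z) = 1 + 0.764z.
Invertibility requires all roots to lie outside the unit circle, i.e. |z| > 1 for every root.
This is linear in z: 1 + (0.764) z = 0  =>  z = -1/(0.764) = -1.308901,  |z| = 1.308901.
Moduli of all roots: 1.3089.
All moduli strictly greater than 1? Yes.
Verdict: Invertible.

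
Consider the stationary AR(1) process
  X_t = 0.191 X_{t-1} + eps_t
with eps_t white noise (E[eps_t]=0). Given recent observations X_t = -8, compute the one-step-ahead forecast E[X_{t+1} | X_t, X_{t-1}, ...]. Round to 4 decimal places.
E[X_{t+1} \mid \mathcal F_t] = -1.5280

For an AR(p) model X_t = c + sum_i phi_i X_{t-i} + eps_t, the
one-step-ahead conditional mean is
  E[X_{t+1} | X_t, ...] = c + sum_i phi_i X_{t+1-i}.
Substitute known values:
  E[X_{t+1} | ...] = (0.191) * (-8)
                   = -1.5280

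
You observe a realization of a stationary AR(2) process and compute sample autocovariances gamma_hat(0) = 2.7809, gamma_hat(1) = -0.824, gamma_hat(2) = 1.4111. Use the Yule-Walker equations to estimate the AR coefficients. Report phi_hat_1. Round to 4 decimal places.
\hat\phi_{1} = -0.1600

The Yule-Walker equations for an AR(p) process read, in matrix form,
  Gamma_p phi = r_p,   with   (Gamma_p)_{ij} = gamma(|i - j|),
                       (r_p)_i = gamma(i),   i,j = 1..p.
Substitute the sample gammas (Toeplitz matrix and right-hand side of size 2):
  Gamma_p = [[2.7809, -0.824], [-0.824, 2.7809]]
  r_p     = [-0.824, 1.4111]
Written out:
  2.7809 phi_1 - 0.824 phi_2 = -0.824
  -0.824 phi_1 + 2.7809 phi_2 = 1.4111
Solve by Cramer's rule:
  det = gamma(0)^2 - gamma(1)^2 = (2.7809)^2 - (-0.824)^2 = 7.73340481 - 0.678976 = 7.05442881
  phi_hat_1 = [gamma(1) gamma(0) - gamma(1) gamma(2)] / det = [(-0.824)(2.7809) - (-0.824)(1.4111)] / 7.05442881 = -1.1287152 / 7.05442881 = -0.16
  phi_hat_2 = [gamma(0) gamma(2) - gamma(1)^2] / det = [(2.7809)(1.4111) - (-0.824)^2] / 7.05442881 = 3.24515199 / 7.05442881 = 0.46
So phi_hat = [-0.1600, 0.4600].
Therefore phi_hat_1 = -0.1600.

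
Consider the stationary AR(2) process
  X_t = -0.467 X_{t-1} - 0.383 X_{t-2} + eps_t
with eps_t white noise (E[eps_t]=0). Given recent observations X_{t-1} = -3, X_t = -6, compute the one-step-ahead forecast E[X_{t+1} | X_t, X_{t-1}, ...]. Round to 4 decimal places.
E[X_{t+1} \mid \mathcal F_t] = 3.9510

For an AR(p) model X_t = c + sum_i phi_i X_{t-i} + eps_t, the
one-step-ahead conditional mean is
  E[X_{t+1} | X_t, ...] = c + sum_i phi_i X_{t+1-i}.
Substitute known values:
  E[X_{t+1} | ...] = (-0.467) * (-6) + (-0.383) * (-3)
                   = 3.9510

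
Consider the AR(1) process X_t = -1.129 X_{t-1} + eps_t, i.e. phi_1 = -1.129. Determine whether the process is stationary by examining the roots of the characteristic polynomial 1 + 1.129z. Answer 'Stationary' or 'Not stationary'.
\text{Not stationary}

The AR(p) characteristic polynomial is P(z) = 1 + 1.129z.
Stationarity requires all roots to lie outside the unit circle, i.e. |z| > 1 for every root.
This is linear in z: 1 + (1.129) z = 0  =>  z = -1/(1.129) = -0.88574,  |z| = 0.88574.
Moduli of all roots: 0.8857.
All moduli strictly greater than 1? No.
Verdict: Not stationary.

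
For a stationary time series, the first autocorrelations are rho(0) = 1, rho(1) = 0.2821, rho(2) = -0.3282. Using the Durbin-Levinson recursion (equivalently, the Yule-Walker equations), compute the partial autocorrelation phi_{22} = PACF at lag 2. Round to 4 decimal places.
\phi_{22} = -0.4430

The PACF at lag k is phi_{kk}, the last component of the solution
to the Yule-Walker system G_k phi = r_k where
  (G_k)_{ij} = rho(|i - j|), (r_k)_i = rho(i), i,j = 1..k.
Equivalently, Durbin-Levinson gives phi_{kk} iteratively:
  phi_{11} = rho(1)
  phi_{kk} = [rho(k) - sum_{j=1..k-1} phi_{k-1,j} rho(k-j)]
            / [1 - sum_{j=1..k-1} phi_{k-1,j} rho(j)],
  phi_{k,j} = phi_{k-1,j} - phi_{kk} phi_{k-1,k-j},  j = 1..k-1.
Step k = 1:
  phi_11 = rho(1) = 0.2821.
Step k = 2:
  phi_22 = [rho(2) - phi_11 rho(1)] / [1 - phi_11 rho(1)] = [-0.3282 - (0.2821)(0.2821)] / [1 - (0.2821)(0.2821)]
         = -0.40778041 / 0.92041959 = -0.443.
Therefore phi_{22} = -0.4430.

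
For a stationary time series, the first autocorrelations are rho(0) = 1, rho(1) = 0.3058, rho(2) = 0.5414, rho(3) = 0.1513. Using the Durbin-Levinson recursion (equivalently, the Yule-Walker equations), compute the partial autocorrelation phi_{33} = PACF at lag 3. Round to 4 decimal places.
\phi_{33} = -0.1219

The PACF at lag k is phi_{kk}, the last component of the solution
to the Yule-Walker system G_k phi = r_k where
  (G_k)_{ij} = rho(|i - j|), (r_k)_i = rho(i), i,j = 1..k.
Equivalently, Durbin-Levinson gives phi_{kk} iteratively:
  phi_{11} = rho(1)
  phi_{kk} = [rho(k) - sum_{j=1..k-1} phi_{k-1,j} rho(k-j)]
            / [1 - sum_{j=1..k-1} phi_{k-1,j} rho(j)],
  phi_{k,j} = phi_{k-1,j} - phi_{kk} phi_{k-1,k-j},  j = 1..k-1.
Step k = 1:
  phi_11 = rho(1) = 0.3058.
Step k = 2:
  phi_22 = [rho(2) - phi_11 rho(1)] / [1 - phi_11 rho(1)] = [0.5414 - (0.3058)(0.3058)] / [1 - (0.3058)(0.3058)]
         = 0.44788636 / 0.90648636 = 0.494091.
  Update: phi_21 = phi_11 - phi_22 phi_11 = 0.3058 - (0.494091)(0.3058) = 0.154707.
Step k = 3:
  phi_33 = [rho(3) - phi_21 rho(2) - phi_22 rho(1)] / [1 - phi_21 rho(1) - phi_22 rho(2)]
    numerator   = 0.1513 - (0.154707)(0.5414) - (0.494091)(0.3058) = -0.08355132
    denominator = 1 - (0.154707)(0.3058) - (0.494091)(0.5414) = 0.68518993
  phi_33 = -0.08355132 / 0.68518993 = -0.1219.
Therefore phi_{33} = -0.1219.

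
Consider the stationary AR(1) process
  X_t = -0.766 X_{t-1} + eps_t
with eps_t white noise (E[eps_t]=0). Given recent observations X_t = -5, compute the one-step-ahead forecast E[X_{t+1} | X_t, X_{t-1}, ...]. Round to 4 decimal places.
E[X_{t+1} \mid \mathcal F_t] = 3.8300

For an AR(p) model X_t = c + sum_i phi_i X_{t-i} + eps_t, the
one-step-ahead conditional mean is
  E[X_{t+1} | X_t, ...] = c + sum_i phi_i X_{t+1-i}.
Substitute known values:
  E[X_{t+1} | ...] = (-0.766) * (-5)
                   = 3.8300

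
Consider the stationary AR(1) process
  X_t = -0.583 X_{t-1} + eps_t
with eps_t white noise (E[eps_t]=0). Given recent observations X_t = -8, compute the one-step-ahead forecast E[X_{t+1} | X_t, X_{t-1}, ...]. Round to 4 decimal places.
E[X_{t+1} \mid \mathcal F_t] = 4.6640

For an AR(p) model X_t = c + sum_i phi_i X_{t-i} + eps_t, the
one-step-ahead conditional mean is
  E[X_{t+1} | X_t, ...] = c + sum_i phi_i X_{t+1-i}.
Substitute known values:
  E[X_{t+1} | ...] = (-0.583) * (-8)
                   = 4.6640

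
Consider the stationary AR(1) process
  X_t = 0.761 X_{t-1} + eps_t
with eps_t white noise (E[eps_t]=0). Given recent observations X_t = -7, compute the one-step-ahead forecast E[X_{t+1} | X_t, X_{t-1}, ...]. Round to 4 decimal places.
E[X_{t+1} \mid \mathcal F_t] = -5.3270

For an AR(p) model X_t = c + sum_i phi_i X_{t-i} + eps_t, the
one-step-ahead conditional mean is
  E[X_{t+1} | X_t, ...] = c + sum_i phi_i X_{t+1-i}.
Substitute known values:
  E[X_{t+1} | ...] = (0.761) * (-7)
                   = -5.3270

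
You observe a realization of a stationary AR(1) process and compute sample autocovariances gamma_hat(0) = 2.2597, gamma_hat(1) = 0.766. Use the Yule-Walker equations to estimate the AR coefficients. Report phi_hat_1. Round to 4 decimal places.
\hat\phi_{1} = 0.3390

The Yule-Walker equations for an AR(p) process read, in matrix form,
  Gamma_p phi = r_p,   with   (Gamma_p)_{ij} = gamma(|i - j|),
                       (r_p)_i = gamma(i),   i,j = 1..p.
Substitute the sample gammas (Toeplitz matrix and right-hand side of size 1):
  Gamma_p = [[2.2597]]
  r_p     = [0.766]
With p = 1 this is the single equation gamma(0) phi_1 = gamma(1):
  phi_hat_1 = gamma(1) / gamma(0) = 0.766 / 2.2597 = 0.3390.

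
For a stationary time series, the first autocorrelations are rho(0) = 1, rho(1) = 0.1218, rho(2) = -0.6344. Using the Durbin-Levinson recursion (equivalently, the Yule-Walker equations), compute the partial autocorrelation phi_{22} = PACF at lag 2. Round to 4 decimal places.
\phi_{22} = -0.6590

The PACF at lag k is phi_{kk}, the last component of the solution
to the Yule-Walker system G_k phi = r_k where
  (G_k)_{ij} = rho(|i - j|), (r_k)_i = rho(i), i,j = 1..k.
Equivalently, Durbin-Levinson gives phi_{kk} iteratively:
  phi_{11} = rho(1)
  phi_{kk} = [rho(k) - sum_{j=1..k-1} phi_{k-1,j} rho(k-j)]
            / [1 - sum_{j=1..k-1} phi_{k-1,j} rho(j)],
  phi_{k,j} = phi_{k-1,j} - phi_{kk} phi_{k-1,k-j},  j = 1..k-1.
Step k = 1:
  phi_11 = rho(1) = 0.1218.
Step k = 2:
  phi_22 = [rho(2) - phi_11 rho(1)] / [1 - phi_11 rho(1)] = [-0.6344 - (0.1218)(0.1218)] / [1 - (0.1218)(0.1218)]
         = -0.64923524 / 0.98516476 = -0.659.
Therefore phi_{22} = -0.6590.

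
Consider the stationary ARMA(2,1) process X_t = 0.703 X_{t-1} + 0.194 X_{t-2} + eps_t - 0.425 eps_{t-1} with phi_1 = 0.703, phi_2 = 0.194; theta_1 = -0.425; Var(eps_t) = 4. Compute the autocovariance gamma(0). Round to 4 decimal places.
\gamma(0) = 7.6309

Multiply the model equation by X_{t-k} and take expectations. With theta_0 = psi_0 = 1 and psi_j the MA(infinity) weights, this gives
  gamma(k) - sum_i phi_i gamma(k-i) = c_k,
  c_k = sigma^2 * sum_{j=k..q} theta_j psi_{j-k}   (c_k = 0 for k > q),
using gamma(-m) = gamma(m).
psi-weights needed (psi_j = theta_j + sum_i phi_i psi_{j-i}):
  psi_1 = theta_1 + phi_1 = -0.425 + (0.703) = 0.278
Right-hand sides:
  c_0 = sigma^2 (1 + theta_1 psi_1) = 4 * (1 + (-0.425)(0.278)) = 4 * 0.88185 = 3.5274
  c_1 = sigma^2 theta_1 = 4 * (-0.425) = -1.7
  c_2 = 0
Equations for k = 0, 1, 2 (AR order 2, c_2 = 0):
  (E0) gamma(0) = phi_1 gamma(1) + phi_2 gamma(2) + c_0
  (E1) gamma(1) = phi_1 gamma(0) + phi_2 gamma(1) + c_1
  (E2) gamma(2) = phi_1 gamma(1) + phi_2 gamma(0)
From (E1): gamma(1) = A gamma(0) + B with
  A = phi_1 / (1 - phi_2) = 0.703 / 0.806 = 0.872208,   B = c_1 / (1 - phi_2) = -1.7 / 0.806 = -2.109181.
Insert (E2) into (E0): gamma(0) (1 - phi_2^2) = phi_1 (1 + phi_2) gamma(1) + c_0.
  phi_1 (1 + phi_2) = (0.703)(1.194) = 0.839382,   1 - phi_2^2 = 0.962364.
Replace gamma(1) by A gamma(0) + B and collect gamma(0):
  gamma(0) [0.962364 - (0.839382)(0.872208)] = (0.839382)(-2.109181) + 3.5274
  gamma(0) * 0.230248 = 1.756991
  gamma(0) = 1.756991 / 0.230248 = 7.630867.
Therefore gamma(0) = 7.6309 (to 4 decimal places).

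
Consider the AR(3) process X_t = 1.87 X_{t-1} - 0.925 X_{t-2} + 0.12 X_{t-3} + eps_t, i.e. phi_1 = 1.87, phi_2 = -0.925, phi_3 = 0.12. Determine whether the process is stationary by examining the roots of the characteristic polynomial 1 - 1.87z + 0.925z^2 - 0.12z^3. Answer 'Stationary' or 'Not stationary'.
\text{Not stationary}

The AR(p) characteristic polynomial is P(z) = 1 - 1.87z + 0.925z^2 - 0.12z^3.
Stationarity requires all roots to lie outside the unit circle, i.e. |z| > 1 for every root.
Degree 3: look for a simple real root z0 first, then factor out (1 - z/z0) and solve the remaining quadratic.
Testing z0 = 2: P(2) = 1 + (-1.87)(2) + (0.925)(2)^2 + (-0.12)(2)^3
  = 1 + (-3.74) + (3.7) + (-0.96) = 0.  So z_0 = 2 is a root, |z_0| = 2.
Divide out the factor (1 - 0.5 z) = (1 - z/z0) (since 1/z0 = 0.5):
  P(z) = (1 - 0.5 z)(1 + (-1.37) z + (0.24) z^2)
  [check: z-coef -1.37 - (0.5) = -1.87; z^2-coef 0.24 - (0.5)(-1.37) = 0.925; z^3-coef -(0.5)(0.24) = -0.12.]
Remaining roots from the quadratic factor 1 + (-1.37) z + (0.24) z^2:
  Set 1 + (-1.37) z + (0.24) z^2 = 0, i.e. a z^2 + b z + c = 0 with a = 0.24, b = -1.37, c = 1.
  Discriminant D = b^2 - 4ac = (-1.37)^2 - 4*(0.24)*1 = 1.8769 - (0.96) = 0.9169.
  D >= 0, so the roots are real: z = (-b +/- sqrt(D)) / (2a) = (1.37 +/- 0.957549) / (0.48).
    z_1 = (1.37 + 0.957549) / (0.48) = 4.8491,   |z_1| = 4.8491.
    z_2 = (1.37 - 0.957549) / (0.48) = 0.8593,   |z_2| = 0.8593.
Moduli of all roots: 2.0000, 4.8491, 0.8593.
All moduli strictly greater than 1? No.
Verdict: Not stationary.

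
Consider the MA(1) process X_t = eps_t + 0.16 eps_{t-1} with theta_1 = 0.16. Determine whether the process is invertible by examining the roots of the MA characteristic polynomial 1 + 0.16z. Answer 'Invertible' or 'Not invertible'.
\text{Invertible}

The MA(q) characteristic polynomial is P(z) = 1 + 0.16z.
Invertibility requires all roots to lie outside the unit circle, i.e. |z| > 1 for every root.
This is linear in z: 1 + (0.16) z = 0  =>  z = -1/(0.16) = -6.25,  |z| = 6.25.
Moduli of all roots: 6.2500.
All moduli strictly greater than 1? Yes.
Verdict: Invertible.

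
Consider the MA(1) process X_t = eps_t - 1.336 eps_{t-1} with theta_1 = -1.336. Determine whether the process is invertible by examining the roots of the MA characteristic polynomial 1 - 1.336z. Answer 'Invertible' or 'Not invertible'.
\text{Not invertible}

The MA(q) characteristic polynomial is P(z) = 1 - 1.336z.
Invertibility requires all roots to lie outside the unit circle, i.e. |z| > 1 for every root.
This is linear in z: 1 + (-1.336) z = 0  =>  z = -1/(-1.336) = 0.748503,  |z| = 0.748503.
Moduli of all roots: 0.7485.
All moduli strictly greater than 1? No.
Verdict: Not invertible.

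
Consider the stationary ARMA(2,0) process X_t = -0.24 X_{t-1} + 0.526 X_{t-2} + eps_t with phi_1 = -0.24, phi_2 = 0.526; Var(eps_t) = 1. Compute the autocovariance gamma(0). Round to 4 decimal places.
\gamma(0) = 1.8591

Multiply the model equation by X_{t-k} and take expectations. With theta_0 = psi_0 = 1 and psi_j the MA(infinity) weights, this gives
  gamma(k) - sum_i phi_i gamma(k-i) = c_k,
  c_k = sigma^2 * sum_{j=k..q} theta_j psi_{j-k}   (c_k = 0 for k > q),
using gamma(-m) = gamma(m).
Pure AR (q = 0): c_0 = sigma^2 = 1, c_k = 0 for k >= 1.
Equations for k = 0, 1, 2 (AR order 2, c_2 = 0):
  (E0) gamma(0) = phi_1 gamma(1) + phi_2 gamma(2) + c_0
  (E1) gamma(1) = phi_1 gamma(0) + phi_2 gamma(1) + c_1
  (E2) gamma(2) = phi_1 gamma(1) + phi_2 gamma(0)
From (E1): gamma(1) = A gamma(0) + B with
  A = phi_1 / (1 - phi_2) = -0.24 / 0.474 = -0.506329,   B = c_1 / (1 - phi_2) = 0 / 0.474 = 0.
Insert (E2) into (E0): gamma(0) (1 - phi_2^2) = phi_1 (1 + phi_2) gamma(1) + c_0.
  phi_1 (1 + phi_2) = (-0.24)(1.526) = -0.36624,   1 - phi_2^2 = 0.723324.
Replace gamma(1) by A gamma(0) + B and collect gamma(0):
  gamma(0) [0.723324 - (-0.36624)(-0.506329)] = c_0 = 1
  gamma(0) * 0.537886 = 1
  gamma(0) = 1 / 0.537886 = 1.85913.
Therefore gamma(0) = 1.8591 (to 4 decimal places).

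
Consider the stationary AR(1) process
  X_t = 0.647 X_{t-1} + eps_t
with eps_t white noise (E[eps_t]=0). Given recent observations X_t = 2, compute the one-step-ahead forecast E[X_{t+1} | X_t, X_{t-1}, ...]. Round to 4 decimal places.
E[X_{t+1} \mid \mathcal F_t] = 1.2940

For an AR(p) model X_t = c + sum_i phi_i X_{t-i} + eps_t, the
one-step-ahead conditional mean is
  E[X_{t+1} | X_t, ...] = c + sum_i phi_i X_{t+1-i}.
Substitute known values:
  E[X_{t+1} | ...] = (0.647) * (2)
                   = 1.2940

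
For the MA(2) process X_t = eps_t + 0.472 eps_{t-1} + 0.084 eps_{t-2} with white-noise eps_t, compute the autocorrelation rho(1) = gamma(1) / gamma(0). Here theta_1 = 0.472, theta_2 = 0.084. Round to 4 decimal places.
\rho(1) = 0.4160

For an MA(q) process with theta_0 = 1, the autocovariance is
  gamma(k) = sigma^2 * sum_{i=0..q-k} theta_i * theta_{i+k},
and rho(k) = gamma(k) / gamma(0). Sigma^2 cancels.
  numerator   = (1)*(0.472) + (0.472)*(0.084) = 0.511648.
  denominator = (1)^2 + (0.472)^2 + (0.084)^2 = 1.22984.
  rho(1) = 0.511648 / 1.22984 = 0.4160.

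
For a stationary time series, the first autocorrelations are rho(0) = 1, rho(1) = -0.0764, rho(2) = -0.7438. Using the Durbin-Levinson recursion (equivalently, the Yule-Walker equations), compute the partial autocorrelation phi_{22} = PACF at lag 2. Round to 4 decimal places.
\phi_{22} = -0.7540

The PACF at lag k is phi_{kk}, the last component of the solution
to the Yule-Walker system G_k phi = r_k where
  (G_k)_{ij} = rho(|i - j|), (r_k)_i = rho(i), i,j = 1..k.
Equivalently, Durbin-Levinson gives phi_{kk} iteratively:
  phi_{11} = rho(1)
  phi_{kk} = [rho(k) - sum_{j=1..k-1} phi_{k-1,j} rho(k-j)]
            / [1 - sum_{j=1..k-1} phi_{k-1,j} rho(j)],
  phi_{k,j} = phi_{k-1,j} - phi_{kk} phi_{k-1,k-j},  j = 1..k-1.
Step k = 1:
  phi_11 = rho(1) = -0.0764.
Step k = 2:
  phi_22 = [rho(2) - phi_11 rho(1)] / [1 - phi_11 rho(1)] = [-0.7438 - (-0.0764)(-0.0764)] / [1 - (-0.0764)(-0.0764)]
         = -0.74963696 / 0.99416304 = -0.754.
Therefore phi_{22} = -0.7540.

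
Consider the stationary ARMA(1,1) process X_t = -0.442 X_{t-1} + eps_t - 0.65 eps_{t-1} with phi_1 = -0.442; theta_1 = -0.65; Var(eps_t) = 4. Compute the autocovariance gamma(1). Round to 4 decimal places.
\gamma(1) = -6.9882

Multiply the model equation by X_{t-k} and take expectations. With theta_0 = psi_0 = 1 and psi_j the MA(infinity) weights, this gives
  gamma(k) - sum_i phi_i gamma(k-i) = c_k,
  c_k = sigma^2 * sum_{j=k..q} theta_j psi_{j-k}   (c_k = 0 for k > q),
using gamma(-m) = gamma(m).
psi-weights needed (psi_j = theta_j + sum_i phi_i psi_{j-i}):
  psi_1 = theta_1 + phi_1 = -0.65 + (-0.442) = -1.092
Right-hand sides:
  c_0 = sigma^2 (1 + theta_1 psi_1) = 4 * (1 + (-0.65)(-1.092)) = 4 * 1.7098 = 6.8392
  c_1 = sigma^2 theta_1 = 4 * (-0.65) = -2.6
  c_2 = 0
Equations for k = 0 and k = 1 (AR order 1):
  gamma(0) = phi_1 gamma(1) + c_0
  gamma(1) = phi_1 gamma(0) + c_1
Substituting the second into the first: gamma(0) (1 - phi_1^2) = c_0 + phi_1 c_1, so
  gamma(0) = (c_0 + phi_1 c_1) / (1 - phi_1^2) = (6.8392 + (-0.442)(-2.6)) / (1 - (-0.442)^2) = 7.9884 / 0.804636 = 9.927967.
  gamma(1) = phi_1 gamma(0) + c_1 = (-0.442)(9.927967) + (-2.6) = -6.988162.
Therefore gamma(1) = -6.9882 (to 4 decimal places).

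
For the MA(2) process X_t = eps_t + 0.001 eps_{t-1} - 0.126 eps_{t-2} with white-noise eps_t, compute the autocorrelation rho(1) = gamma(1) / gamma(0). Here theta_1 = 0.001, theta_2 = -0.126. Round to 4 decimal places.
\rho(1) = 0.0009

For an MA(q) process with theta_0 = 1, the autocovariance is
  gamma(k) = sigma^2 * sum_{i=0..q-k} theta_i * theta_{i+k},
and rho(k) = gamma(k) / gamma(0). Sigma^2 cancels.
  numerator   = (1)*(0.001) + (0.001)*(-0.126) = 0.000874.
  denominator = (1)^2 + (0.001)^2 + (-0.126)^2 = 1.015877.
  rho(1) = 0.000874 / 1.015877 = 0.0009.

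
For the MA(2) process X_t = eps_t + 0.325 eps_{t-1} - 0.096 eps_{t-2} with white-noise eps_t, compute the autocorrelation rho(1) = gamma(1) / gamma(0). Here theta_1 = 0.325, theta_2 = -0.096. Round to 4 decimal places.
\rho(1) = 0.2635

For an MA(q) process with theta_0 = 1, the autocovariance is
  gamma(k) = sigma^2 * sum_{i=0..q-k} theta_i * theta_{i+k},
and rho(k) = gamma(k) / gamma(0). Sigma^2 cancels.
  numerator   = (1)*(0.325) + (0.325)*(-0.096) = 0.2938.
  denominator = (1)^2 + (0.325)^2 + (-0.096)^2 = 1.114841.
  rho(1) = 0.2938 / 1.114841 = 0.2635.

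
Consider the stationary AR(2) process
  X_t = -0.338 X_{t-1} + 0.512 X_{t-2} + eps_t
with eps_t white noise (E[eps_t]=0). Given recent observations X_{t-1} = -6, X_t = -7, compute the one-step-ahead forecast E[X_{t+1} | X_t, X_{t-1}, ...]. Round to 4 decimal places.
E[X_{t+1} \mid \mathcal F_t] = -0.7060

For an AR(p) model X_t = c + sum_i phi_i X_{t-i} + eps_t, the
one-step-ahead conditional mean is
  E[X_{t+1} | X_t, ...] = c + sum_i phi_i X_{t+1-i}.
Substitute known values:
  E[X_{t+1} | ...] = (-0.338) * (-7) + (0.512) * (-6)
                   = -0.7060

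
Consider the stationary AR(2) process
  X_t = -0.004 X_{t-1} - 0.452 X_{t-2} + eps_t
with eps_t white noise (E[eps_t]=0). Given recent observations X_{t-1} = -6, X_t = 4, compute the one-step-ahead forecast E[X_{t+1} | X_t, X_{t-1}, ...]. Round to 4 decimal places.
E[X_{t+1} \mid \mathcal F_t] = 2.6960

For an AR(p) model X_t = c + sum_i phi_i X_{t-i} + eps_t, the
one-step-ahead conditional mean is
  E[X_{t+1} | X_t, ...] = c + sum_i phi_i X_{t+1-i}.
Substitute known values:
  E[X_{t+1} | ...] = (-0.004) * (4) + (-0.452) * (-6)
                   = 2.6960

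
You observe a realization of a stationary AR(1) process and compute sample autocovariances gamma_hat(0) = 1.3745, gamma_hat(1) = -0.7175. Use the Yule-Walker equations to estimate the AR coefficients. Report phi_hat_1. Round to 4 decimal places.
\hat\phi_{1} = -0.5220

The Yule-Walker equations for an AR(p) process read, in matrix form,
  Gamma_p phi = r_p,   with   (Gamma_p)_{ij} = gamma(|i - j|),
                       (r_p)_i = gamma(i),   i,j = 1..p.
Substitute the sample gammas (Toeplitz matrix and right-hand side of size 1):
  Gamma_p = [[1.3745]]
  r_p     = [-0.7175]
With p = 1 this is the single equation gamma(0) phi_1 = gamma(1):
  phi_hat_1 = gamma(1) / gamma(0) = -0.7175 / 1.3745 = -0.5220.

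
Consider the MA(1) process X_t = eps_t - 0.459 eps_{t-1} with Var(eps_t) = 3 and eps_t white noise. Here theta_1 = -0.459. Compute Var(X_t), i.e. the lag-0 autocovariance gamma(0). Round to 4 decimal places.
\gamma(0) = 3.6320

For an MA(q) process X_t = eps_t + sum_i theta_i eps_{t-i} with
Var(eps_t) = sigma^2, the variance is
  gamma(0) = sigma^2 * (1 + sum_i theta_i^2).
  sum_i theta_i^2 = (-0.459)^2 = 0.210681.
  gamma(0) = 3 * (1 + 0.210681) = 3 * 1.210681 = 3.632043, which rounds to 3.6320.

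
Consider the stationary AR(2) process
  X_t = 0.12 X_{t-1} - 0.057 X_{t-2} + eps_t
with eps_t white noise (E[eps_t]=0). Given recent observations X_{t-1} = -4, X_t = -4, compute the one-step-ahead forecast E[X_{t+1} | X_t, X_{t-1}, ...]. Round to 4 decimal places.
E[X_{t+1} \mid \mathcal F_t] = -0.2520

For an AR(p) model X_t = c + sum_i phi_i X_{t-i} + eps_t, the
one-step-ahead conditional mean is
  E[X_{t+1} | X_t, ...] = c + sum_i phi_i X_{t+1-i}.
Substitute known values:
  E[X_{t+1} | ...] = (0.12) * (-4) + (-0.057) * (-4)
                   = -0.2520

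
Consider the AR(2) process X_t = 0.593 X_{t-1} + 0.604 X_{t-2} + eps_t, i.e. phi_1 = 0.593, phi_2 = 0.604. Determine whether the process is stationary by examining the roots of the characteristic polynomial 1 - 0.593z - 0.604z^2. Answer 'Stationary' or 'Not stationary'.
\text{Not stationary}

The AR(p) characteristic polynomial is P(z) = 1 - 0.593z - 0.604z^2.
Stationarity requires all roots to lie outside the unit circle, i.e. |z| > 1 for every root.
Set 1 + (-0.593) z + (-0.604) z^2 = 0, i.e. a z^2 + b z + c = 0 with a = -0.604, b = -0.593, c = 1.
Discriminant D = b^2 - 4ac = (-0.593)^2 - 4*(-0.604)*1 = 0.351649 - (-2.416) = 2.767649.
D >= 0, so the roots are real: z = (-b +/- sqrt(D)) / (2a) = (0.593 +/- 1.663625) / (-1.208).
  z_1 = (0.593 + 1.663625) / (-1.208) = -1.8681,   |z_1| = 1.8681.
  z_2 = (0.593 - 1.663625) / (-1.208) = 0.8863,   |z_2| = 0.8863.
Moduli of all roots: 1.8681, 0.8863.
All moduli strictly greater than 1? No.
Verdict: Not stationary.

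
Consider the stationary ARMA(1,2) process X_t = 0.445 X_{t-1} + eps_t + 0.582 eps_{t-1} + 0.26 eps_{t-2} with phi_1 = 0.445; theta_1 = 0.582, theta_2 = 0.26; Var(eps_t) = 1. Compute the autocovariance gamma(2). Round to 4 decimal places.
\gamma(2) = 1.1716

Multiply the model equation by X_{t-k} and take expectations. With theta_0 = psi_0 = 1 and psi_j the MA(infinity) weights, this gives
  gamma(k) - sum_i phi_i gamma(k-i) = c_k,
  c_k = sigma^2 * sum_{j=k..q} theta_j psi_{j-k}   (c_k = 0 for k > q),
using gamma(-m) = gamma(m).
psi-weights needed (psi_j = theta_j + sum_i phi_i psi_{j-i}):
  psi_1 = theta_1 + phi_1 = 0.582 + (0.445) = 1.027
  psi_2 = theta_2 + phi_1 psi_1 = 0.26 + (0.445)(1.027) = 0.717015
Right-hand sides:
  c_0 = sigma^2 (1 + theta_1 psi_1 + theta_2 psi_2) = 1 * (1 + (0.582)(1.027) + (0.26)(0.717015)) = 1 * 1.784138 = 1.784138
  c_1 = sigma^2 (theta_1 + theta_2 psi_1) = 1 * (0.582 + (0.26)(1.027)) = 0.84902
  c_2 = sigma^2 theta_2 = 1 * (0.26) = 0.26
Equations for k = 0 and k = 1 (AR order 1):
  gamma(0) = phi_1 gamma(1) + c_0
  gamma(1) = phi_1 gamma(0) + c_1
Substituting the second into the first: gamma(0) (1 - phi_1^2) = c_0 + phi_1 c_1, so
  gamma(0) = (c_0 + phi_1 c_1) / (1 - phi_1^2) = (1.784138 + (0.445)(0.84902)) / (1 - (0.445)^2) = 2.161952 / 0.801975 = 2.695785.
  gamma(1) = phi_1 gamma(0) + c_1 = (0.445)(2.695785) + (0.84902) = 2.048644.
For k = 2: gamma(2) = phi_1 gamma(1) + c_2
  = (0.445)(2.048644) + (0.26) = 1.171647.
Therefore gamma(2) = 1.1716 (to 4 decimal places).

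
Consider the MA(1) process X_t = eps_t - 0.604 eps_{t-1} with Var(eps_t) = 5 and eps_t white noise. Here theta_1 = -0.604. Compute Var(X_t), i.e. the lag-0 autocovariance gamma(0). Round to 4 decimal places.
\gamma(0) = 6.8241

For an MA(q) process X_t = eps_t + sum_i theta_i eps_{t-i} with
Var(eps_t) = sigma^2, the variance is
  gamma(0) = sigma^2 * (1 + sum_i theta_i^2).
  sum_i theta_i^2 = (-0.604)^2 = 0.364816.
  gamma(0) = 5 * (1 + 0.364816) = 5 * 1.364816 = 6.82408, which rounds to 6.8241.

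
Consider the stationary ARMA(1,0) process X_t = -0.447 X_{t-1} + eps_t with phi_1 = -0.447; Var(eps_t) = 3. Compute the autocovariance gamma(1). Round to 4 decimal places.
\gamma(1) = -1.6758

Multiply the model equation by X_{t-k} and take expectations. With theta_0 = psi_0 = 1 and psi_j the MA(infinity) weights, this gives
  gamma(k) - sum_i phi_i gamma(k-i) = c_k,
  c_k = sigma^2 * sum_{j=k..q} theta_j psi_{j-k}   (c_k = 0 for k > q),
using gamma(-m) = gamma(m).
Pure AR (q = 0): c_0 = sigma^2 = 3, c_k = 0 for k >= 1.
Equations for k = 0 and k = 1 (AR order 1):
  gamma(0) = phi_1 gamma(1) + c_0
  gamma(1) = phi_1 gamma(0) + c_1
Substituting the second into the first: gamma(0) (1 - phi_1^2) = c_0 + phi_1 c_1, so
  gamma(0) = c_0 / (1 - phi_1^2) = 3 / (1 - (-0.447)^2) = 3 / 0.800191 = 3.749105.
  gamma(1) = phi_1 gamma(0) = (-0.447)(3.749105) = -1.67585.
Therefore gamma(1) = -1.6758 (to 4 decimal places).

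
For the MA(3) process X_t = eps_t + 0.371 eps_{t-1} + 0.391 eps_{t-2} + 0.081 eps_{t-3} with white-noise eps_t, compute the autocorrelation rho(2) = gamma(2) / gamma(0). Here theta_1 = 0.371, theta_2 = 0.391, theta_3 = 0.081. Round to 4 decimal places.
\rho(2) = 0.3246

For an MA(q) process with theta_0 = 1, the autocovariance is
  gamma(k) = sigma^2 * sum_{i=0..q-k} theta_i * theta_{i+k},
and rho(k) = gamma(k) / gamma(0). Sigma^2 cancels.
  numerator   = (1)*(0.391) + (0.371)*(0.081) = 0.421051.
  denominator = (1)^2 + (0.371)^2 + (0.391)^2 + (0.081)^2 = 1.297083.
  rho(2) = 0.421051 / 1.297083 = 0.3246.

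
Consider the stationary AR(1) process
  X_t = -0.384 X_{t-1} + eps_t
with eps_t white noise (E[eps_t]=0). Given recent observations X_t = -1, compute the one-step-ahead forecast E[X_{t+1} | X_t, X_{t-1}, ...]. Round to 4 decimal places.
E[X_{t+1} \mid \mathcal F_t] = 0.3840

For an AR(p) model X_t = c + sum_i phi_i X_{t-i} + eps_t, the
one-step-ahead conditional mean is
  E[X_{t+1} | X_t, ...] = c + sum_i phi_i X_{t+1-i}.
Substitute known values:
  E[X_{t+1} | ...] = (-0.384) * (-1)
                   = 0.3840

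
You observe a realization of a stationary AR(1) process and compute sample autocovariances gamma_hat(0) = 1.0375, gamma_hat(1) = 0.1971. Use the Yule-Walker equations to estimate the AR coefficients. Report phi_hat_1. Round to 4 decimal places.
\hat\phi_{1} = 0.1900

The Yule-Walker equations for an AR(p) process read, in matrix form,
  Gamma_p phi = r_p,   with   (Gamma_p)_{ij} = gamma(|i - j|),
                       (r_p)_i = gamma(i),   i,j = 1..p.
Substitute the sample gammas (Toeplitz matrix and right-hand side of size 1):
  Gamma_p = [[1.0375]]
  r_p     = [0.1971]
With p = 1 this is the single equation gamma(0) phi_1 = gamma(1):
  phi_hat_1 = gamma(1) / gamma(0) = 0.1971 / 1.0375 = 0.1900.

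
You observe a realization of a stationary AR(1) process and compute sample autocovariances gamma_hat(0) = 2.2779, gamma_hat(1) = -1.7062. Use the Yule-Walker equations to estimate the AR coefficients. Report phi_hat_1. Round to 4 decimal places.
\hat\phi_{1} = -0.7490

The Yule-Walker equations for an AR(p) process read, in matrix form,
  Gamma_p phi = r_p,   with   (Gamma_p)_{ij} = gamma(|i - j|),
                       (r_p)_i = gamma(i),   i,j = 1..p.
Substitute the sample gammas (Toeplitz matrix and right-hand side of size 1):
  Gamma_p = [[2.2779]]
  r_p     = [-1.7062]
With p = 1 this is the single equation gamma(0) phi_1 = gamma(1):
  phi_hat_1 = gamma(1) / gamma(0) = -1.7062 / 2.2779 = -0.7490.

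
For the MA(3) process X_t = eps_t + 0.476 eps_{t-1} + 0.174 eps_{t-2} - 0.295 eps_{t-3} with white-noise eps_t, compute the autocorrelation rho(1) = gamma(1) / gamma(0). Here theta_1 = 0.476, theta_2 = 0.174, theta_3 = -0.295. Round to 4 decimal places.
\rho(1) = 0.3776

For an MA(q) process with theta_0 = 1, the autocovariance is
  gamma(k) = sigma^2 * sum_{i=0..q-k} theta_i * theta_{i+k},
and rho(k) = gamma(k) / gamma(0). Sigma^2 cancels.
  numerator   = (1)*(0.476) + (0.476)*(0.174) + (0.174)*(-0.295) = 0.507494.
  denominator = (1)^2 + (0.476)^2 + (0.174)^2 + (-0.295)^2 = 1.343877.
  rho(1) = 0.507494 / 1.343877 = 0.3776.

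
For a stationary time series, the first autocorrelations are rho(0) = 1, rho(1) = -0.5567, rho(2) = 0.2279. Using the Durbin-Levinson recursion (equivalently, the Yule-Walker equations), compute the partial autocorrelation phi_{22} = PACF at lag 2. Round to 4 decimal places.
\phi_{22} = -0.1188

The PACF at lag k is phi_{kk}, the last component of the solution
to the Yule-Walker system G_k phi = r_k where
  (G_k)_{ij} = rho(|i - j|), (r_k)_i = rho(i), i,j = 1..k.
Equivalently, Durbin-Levinson gives phi_{kk} iteratively:
  phi_{11} = rho(1)
  phi_{kk} = [rho(k) - sum_{j=1..k-1} phi_{k-1,j} rho(k-j)]
            / [1 - sum_{j=1..k-1} phi_{k-1,j} rho(j)],
  phi_{k,j} = phi_{k-1,j} - phi_{kk} phi_{k-1,k-j},  j = 1..k-1.
Step k = 1:
  phi_11 = rho(1) = -0.5567.
Step k = 2:
  phi_22 = [rho(2) - phi_11 rho(1)] / [1 - phi_11 rho(1)] = [0.2279 - (-0.5567)(-0.5567)] / [1 - (-0.5567)(-0.5567)]
         = -0.08201489 / 0.69008511 = -0.1188.
Therefore phi_{22} = -0.1188.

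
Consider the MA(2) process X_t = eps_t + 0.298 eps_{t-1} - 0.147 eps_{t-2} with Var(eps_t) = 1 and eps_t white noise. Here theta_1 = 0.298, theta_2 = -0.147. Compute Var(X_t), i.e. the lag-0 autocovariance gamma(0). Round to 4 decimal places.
\gamma(0) = 1.1104

For an MA(q) process X_t = eps_t + sum_i theta_i eps_{t-i} with
Var(eps_t) = sigma^2, the variance is
  gamma(0) = sigma^2 * (1 + sum_i theta_i^2).
  sum_i theta_i^2 = (0.298)^2 + (-0.147)^2 = 0.088804 + 0.021609 = 0.110413.
  gamma(0) = 1 * (1 + 0.110413) = 1 * 1.110413 = 1.110413, which rounds to 1.1104.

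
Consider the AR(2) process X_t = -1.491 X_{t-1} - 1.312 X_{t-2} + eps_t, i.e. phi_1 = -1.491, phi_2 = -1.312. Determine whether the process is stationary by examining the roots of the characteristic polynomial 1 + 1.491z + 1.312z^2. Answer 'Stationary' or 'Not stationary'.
\text{Not stationary}

The AR(p) characteristic polynomial is P(z) = 1 + 1.491z + 1.312z^2.
Stationarity requires all roots to lie outside the unit circle, i.e. |z| > 1 for every root.
Set 1 + (1.491) z + (1.312) z^2 = 0, i.e. a z^2 + b z + c = 0 with a = 1.312, b = 1.491, c = 1.
Discriminant D = b^2 - 4ac = (1.491)^2 - 4*(1.312)*1 = 2.223081 - (5.248) = -3.024919.
D < 0, so the roots are the complex-conjugate pair z = (-b +/- i sqrt(-D)) / (2a) = -0.5682 +/- 0.6628i.
For a conjugate pair |z|^2 = z * conj(z) = (product of roots) = c/a = 1/(1.312) = 0.762195, so |z| = sqrt(0.762195) = 0.873 for both roots.
Moduli of all roots: 0.8730, 0.8730.
All moduli strictly greater than 1? No.
Verdict: Not stationary.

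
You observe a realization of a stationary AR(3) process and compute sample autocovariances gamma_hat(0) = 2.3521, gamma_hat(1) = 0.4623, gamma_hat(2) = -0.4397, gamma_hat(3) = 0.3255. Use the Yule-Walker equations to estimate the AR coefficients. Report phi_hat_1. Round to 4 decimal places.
\hat\phi_{1} = 0.3020

The Yule-Walker equations for an AR(p) process read, in matrix form,
  Gamma_p phi = r_p,   with   (Gamma_p)_{ij} = gamma(|i - j|),
                       (r_p)_i = gamma(i),   i,j = 1..p.
Substitute the sample gammas (Toeplitz matrix and right-hand side of size 3):
  Gamma_p = [[2.3521, 0.4623, -0.4397], [0.4623, 2.3521, 0.4623], [-0.4397, 0.4623, 2.3521]]
  r_p     = [0.4623, -0.4397, 0.3255]
Written out (R1..R3):
  (R1) 2.3521 phi_1 + 0.4623 phi_2 - 0.4397 phi_3 = 0.4623
  (R2) 0.4623 phi_1 + 2.3521 phi_2 + 0.4623 phi_3 = -0.4397
  (R3) -0.4397 phi_1 + 0.4623 phi_2 + 2.3521 phi_3 = 0.3255
Gaussian elimination:
  R2 <- R2 - (0.4623/2.3521) R1 = R2 - (0.196548) R1:  2.261236 phi_2 + 0.548722 phi_3 = -0.530564
  R3 <- R3 - (-0.4397/2.3521) R1 = R3 - (-0.186939) R1:  0.548722 phi_2 + 2.269903 phi_3 = 0.411922
  R3 <- R3 - (0.548722/2.261236) R2 = R3 - (0.242665) R2:  2.136747 phi_3 = 0.540671
Back-substitution:
  phi_hat_3 = 0.540671 / 2.136747 = 0.253035
  phi_hat_2 = (-0.530564 - (0.548722)(0.253035)) / 2.261236 = -0.296037
  phi_hat_1 = (0.4623 - (0.4623)(-0.296037) - (-0.4397)(0.253035)) / 2.3521 = 0.302035
So phi_hat = [0.3020, -0.2960, 0.2530].
Therefore phi_hat_1 = 0.3020.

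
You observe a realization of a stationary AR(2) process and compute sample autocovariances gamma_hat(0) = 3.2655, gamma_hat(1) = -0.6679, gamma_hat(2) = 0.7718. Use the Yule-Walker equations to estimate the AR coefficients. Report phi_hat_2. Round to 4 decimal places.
\hat\phi_{2} = 0.2030

The Yule-Walker equations for an AR(p) process read, in matrix form,
  Gamma_p phi = r_p,   with   (Gamma_p)_{ij} = gamma(|i - j|),
                       (r_p)_i = gamma(i),   i,j = 1..p.
Substitute the sample gammas (Toeplitz matrix and right-hand side of size 2):
  Gamma_p = [[3.2655, -0.6679], [-0.6679, 3.2655]]
  r_p     = [-0.6679, 0.7718]
Written out:
  3.2655 phi_1 - 0.6679 phi_2 = -0.6679
  -0.6679 phi_1 + 3.2655 phi_2 = 0.7718
Solve by Cramer's rule:
  det = gamma(0)^2 - gamma(1)^2 = (3.2655)^2 - (-0.6679)^2 = 10.66349025 - 0.44609041 = 10.21739984
  phi_hat_1 = [gamma(1) gamma(0) - gamma(1) gamma(2)] / det = [(-0.6679)(3.2655) - (-0.6679)(0.7718)] / 10.21739984 = -1.66554223 / 10.21739984 = -0.163
  phi_hat_2 = [gamma(0) gamma(2) - gamma(1)^2] / det = [(3.2655)(0.7718) - (-0.6679)^2] / 10.21739984 = 2.07422249 / 10.21739984 = 0.203
So phi_hat = [-0.1630, 0.2030].
Therefore phi_hat_2 = 0.2030.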